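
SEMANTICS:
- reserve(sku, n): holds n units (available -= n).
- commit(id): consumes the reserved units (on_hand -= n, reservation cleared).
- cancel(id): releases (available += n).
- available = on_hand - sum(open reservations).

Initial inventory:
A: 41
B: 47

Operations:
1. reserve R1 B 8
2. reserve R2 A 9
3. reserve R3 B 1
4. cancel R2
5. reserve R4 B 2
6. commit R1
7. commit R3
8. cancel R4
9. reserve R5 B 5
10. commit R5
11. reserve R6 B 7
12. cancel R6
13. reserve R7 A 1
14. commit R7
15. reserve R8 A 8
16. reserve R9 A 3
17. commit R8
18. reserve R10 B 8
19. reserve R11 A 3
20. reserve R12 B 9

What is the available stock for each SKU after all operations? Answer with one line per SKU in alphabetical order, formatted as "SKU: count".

Step 1: reserve R1 B 8 -> on_hand[A=41 B=47] avail[A=41 B=39] open={R1}
Step 2: reserve R2 A 9 -> on_hand[A=41 B=47] avail[A=32 B=39] open={R1,R2}
Step 3: reserve R3 B 1 -> on_hand[A=41 B=47] avail[A=32 B=38] open={R1,R2,R3}
Step 4: cancel R2 -> on_hand[A=41 B=47] avail[A=41 B=38] open={R1,R3}
Step 5: reserve R4 B 2 -> on_hand[A=41 B=47] avail[A=41 B=36] open={R1,R3,R4}
Step 6: commit R1 -> on_hand[A=41 B=39] avail[A=41 B=36] open={R3,R4}
Step 7: commit R3 -> on_hand[A=41 B=38] avail[A=41 B=36] open={R4}
Step 8: cancel R4 -> on_hand[A=41 B=38] avail[A=41 B=38] open={}
Step 9: reserve R5 B 5 -> on_hand[A=41 B=38] avail[A=41 B=33] open={R5}
Step 10: commit R5 -> on_hand[A=41 B=33] avail[A=41 B=33] open={}
Step 11: reserve R6 B 7 -> on_hand[A=41 B=33] avail[A=41 B=26] open={R6}
Step 12: cancel R6 -> on_hand[A=41 B=33] avail[A=41 B=33] open={}
Step 13: reserve R7 A 1 -> on_hand[A=41 B=33] avail[A=40 B=33] open={R7}
Step 14: commit R7 -> on_hand[A=40 B=33] avail[A=40 B=33] open={}
Step 15: reserve R8 A 8 -> on_hand[A=40 B=33] avail[A=32 B=33] open={R8}
Step 16: reserve R9 A 3 -> on_hand[A=40 B=33] avail[A=29 B=33] open={R8,R9}
Step 17: commit R8 -> on_hand[A=32 B=33] avail[A=29 B=33] open={R9}
Step 18: reserve R10 B 8 -> on_hand[A=32 B=33] avail[A=29 B=25] open={R10,R9}
Step 19: reserve R11 A 3 -> on_hand[A=32 B=33] avail[A=26 B=25] open={R10,R11,R9}
Step 20: reserve R12 B 9 -> on_hand[A=32 B=33] avail[A=26 B=16] open={R10,R11,R12,R9}

Answer: A: 26
B: 16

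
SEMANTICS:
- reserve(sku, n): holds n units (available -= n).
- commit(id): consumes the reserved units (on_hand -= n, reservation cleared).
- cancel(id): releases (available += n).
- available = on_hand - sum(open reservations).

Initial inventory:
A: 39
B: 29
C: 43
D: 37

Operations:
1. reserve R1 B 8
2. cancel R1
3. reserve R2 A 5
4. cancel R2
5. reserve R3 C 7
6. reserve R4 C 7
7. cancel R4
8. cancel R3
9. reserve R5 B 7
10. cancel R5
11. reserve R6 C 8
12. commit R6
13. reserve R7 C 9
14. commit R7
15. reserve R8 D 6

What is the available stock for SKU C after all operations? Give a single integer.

Answer: 26

Derivation:
Step 1: reserve R1 B 8 -> on_hand[A=39 B=29 C=43 D=37] avail[A=39 B=21 C=43 D=37] open={R1}
Step 2: cancel R1 -> on_hand[A=39 B=29 C=43 D=37] avail[A=39 B=29 C=43 D=37] open={}
Step 3: reserve R2 A 5 -> on_hand[A=39 B=29 C=43 D=37] avail[A=34 B=29 C=43 D=37] open={R2}
Step 4: cancel R2 -> on_hand[A=39 B=29 C=43 D=37] avail[A=39 B=29 C=43 D=37] open={}
Step 5: reserve R3 C 7 -> on_hand[A=39 B=29 C=43 D=37] avail[A=39 B=29 C=36 D=37] open={R3}
Step 6: reserve R4 C 7 -> on_hand[A=39 B=29 C=43 D=37] avail[A=39 B=29 C=29 D=37] open={R3,R4}
Step 7: cancel R4 -> on_hand[A=39 B=29 C=43 D=37] avail[A=39 B=29 C=36 D=37] open={R3}
Step 8: cancel R3 -> on_hand[A=39 B=29 C=43 D=37] avail[A=39 B=29 C=43 D=37] open={}
Step 9: reserve R5 B 7 -> on_hand[A=39 B=29 C=43 D=37] avail[A=39 B=22 C=43 D=37] open={R5}
Step 10: cancel R5 -> on_hand[A=39 B=29 C=43 D=37] avail[A=39 B=29 C=43 D=37] open={}
Step 11: reserve R6 C 8 -> on_hand[A=39 B=29 C=43 D=37] avail[A=39 B=29 C=35 D=37] open={R6}
Step 12: commit R6 -> on_hand[A=39 B=29 C=35 D=37] avail[A=39 B=29 C=35 D=37] open={}
Step 13: reserve R7 C 9 -> on_hand[A=39 B=29 C=35 D=37] avail[A=39 B=29 C=26 D=37] open={R7}
Step 14: commit R7 -> on_hand[A=39 B=29 C=26 D=37] avail[A=39 B=29 C=26 D=37] open={}
Step 15: reserve R8 D 6 -> on_hand[A=39 B=29 C=26 D=37] avail[A=39 B=29 C=26 D=31] open={R8}
Final available[C] = 26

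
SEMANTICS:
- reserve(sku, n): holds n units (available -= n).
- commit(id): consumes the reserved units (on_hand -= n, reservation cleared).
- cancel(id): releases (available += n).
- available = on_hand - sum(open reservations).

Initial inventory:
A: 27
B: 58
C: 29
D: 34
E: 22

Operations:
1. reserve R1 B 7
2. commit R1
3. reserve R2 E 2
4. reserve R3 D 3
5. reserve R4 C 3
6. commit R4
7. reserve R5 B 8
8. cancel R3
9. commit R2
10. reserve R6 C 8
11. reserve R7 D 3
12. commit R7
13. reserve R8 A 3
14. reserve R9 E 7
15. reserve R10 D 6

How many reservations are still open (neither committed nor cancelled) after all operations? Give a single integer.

Step 1: reserve R1 B 7 -> on_hand[A=27 B=58 C=29 D=34 E=22] avail[A=27 B=51 C=29 D=34 E=22] open={R1}
Step 2: commit R1 -> on_hand[A=27 B=51 C=29 D=34 E=22] avail[A=27 B=51 C=29 D=34 E=22] open={}
Step 3: reserve R2 E 2 -> on_hand[A=27 B=51 C=29 D=34 E=22] avail[A=27 B=51 C=29 D=34 E=20] open={R2}
Step 4: reserve R3 D 3 -> on_hand[A=27 B=51 C=29 D=34 E=22] avail[A=27 B=51 C=29 D=31 E=20] open={R2,R3}
Step 5: reserve R4 C 3 -> on_hand[A=27 B=51 C=29 D=34 E=22] avail[A=27 B=51 C=26 D=31 E=20] open={R2,R3,R4}
Step 6: commit R4 -> on_hand[A=27 B=51 C=26 D=34 E=22] avail[A=27 B=51 C=26 D=31 E=20] open={R2,R3}
Step 7: reserve R5 B 8 -> on_hand[A=27 B=51 C=26 D=34 E=22] avail[A=27 B=43 C=26 D=31 E=20] open={R2,R3,R5}
Step 8: cancel R3 -> on_hand[A=27 B=51 C=26 D=34 E=22] avail[A=27 B=43 C=26 D=34 E=20] open={R2,R5}
Step 9: commit R2 -> on_hand[A=27 B=51 C=26 D=34 E=20] avail[A=27 B=43 C=26 D=34 E=20] open={R5}
Step 10: reserve R6 C 8 -> on_hand[A=27 B=51 C=26 D=34 E=20] avail[A=27 B=43 C=18 D=34 E=20] open={R5,R6}
Step 11: reserve R7 D 3 -> on_hand[A=27 B=51 C=26 D=34 E=20] avail[A=27 B=43 C=18 D=31 E=20] open={R5,R6,R7}
Step 12: commit R7 -> on_hand[A=27 B=51 C=26 D=31 E=20] avail[A=27 B=43 C=18 D=31 E=20] open={R5,R6}
Step 13: reserve R8 A 3 -> on_hand[A=27 B=51 C=26 D=31 E=20] avail[A=24 B=43 C=18 D=31 E=20] open={R5,R6,R8}
Step 14: reserve R9 E 7 -> on_hand[A=27 B=51 C=26 D=31 E=20] avail[A=24 B=43 C=18 D=31 E=13] open={R5,R6,R8,R9}
Step 15: reserve R10 D 6 -> on_hand[A=27 B=51 C=26 D=31 E=20] avail[A=24 B=43 C=18 D=25 E=13] open={R10,R5,R6,R8,R9}
Open reservations: ['R10', 'R5', 'R6', 'R8', 'R9'] -> 5

Answer: 5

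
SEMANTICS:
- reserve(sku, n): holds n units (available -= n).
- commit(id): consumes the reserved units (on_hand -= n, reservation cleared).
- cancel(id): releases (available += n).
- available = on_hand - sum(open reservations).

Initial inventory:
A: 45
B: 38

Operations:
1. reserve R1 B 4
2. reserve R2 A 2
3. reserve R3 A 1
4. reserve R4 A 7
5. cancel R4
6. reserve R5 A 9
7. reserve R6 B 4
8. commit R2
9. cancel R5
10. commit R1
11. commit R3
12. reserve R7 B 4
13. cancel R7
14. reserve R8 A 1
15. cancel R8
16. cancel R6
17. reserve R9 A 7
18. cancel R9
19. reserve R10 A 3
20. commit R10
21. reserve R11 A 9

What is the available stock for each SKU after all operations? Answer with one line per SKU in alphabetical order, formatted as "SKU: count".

Answer: A: 30
B: 34

Derivation:
Step 1: reserve R1 B 4 -> on_hand[A=45 B=38] avail[A=45 B=34] open={R1}
Step 2: reserve R2 A 2 -> on_hand[A=45 B=38] avail[A=43 B=34] open={R1,R2}
Step 3: reserve R3 A 1 -> on_hand[A=45 B=38] avail[A=42 B=34] open={R1,R2,R3}
Step 4: reserve R4 A 7 -> on_hand[A=45 B=38] avail[A=35 B=34] open={R1,R2,R3,R4}
Step 5: cancel R4 -> on_hand[A=45 B=38] avail[A=42 B=34] open={R1,R2,R3}
Step 6: reserve R5 A 9 -> on_hand[A=45 B=38] avail[A=33 B=34] open={R1,R2,R3,R5}
Step 7: reserve R6 B 4 -> on_hand[A=45 B=38] avail[A=33 B=30] open={R1,R2,R3,R5,R6}
Step 8: commit R2 -> on_hand[A=43 B=38] avail[A=33 B=30] open={R1,R3,R5,R6}
Step 9: cancel R5 -> on_hand[A=43 B=38] avail[A=42 B=30] open={R1,R3,R6}
Step 10: commit R1 -> on_hand[A=43 B=34] avail[A=42 B=30] open={R3,R6}
Step 11: commit R3 -> on_hand[A=42 B=34] avail[A=42 B=30] open={R6}
Step 12: reserve R7 B 4 -> on_hand[A=42 B=34] avail[A=42 B=26] open={R6,R7}
Step 13: cancel R7 -> on_hand[A=42 B=34] avail[A=42 B=30] open={R6}
Step 14: reserve R8 A 1 -> on_hand[A=42 B=34] avail[A=41 B=30] open={R6,R8}
Step 15: cancel R8 -> on_hand[A=42 B=34] avail[A=42 B=30] open={R6}
Step 16: cancel R6 -> on_hand[A=42 B=34] avail[A=42 B=34] open={}
Step 17: reserve R9 A 7 -> on_hand[A=42 B=34] avail[A=35 B=34] open={R9}
Step 18: cancel R9 -> on_hand[A=42 B=34] avail[A=42 B=34] open={}
Step 19: reserve R10 A 3 -> on_hand[A=42 B=34] avail[A=39 B=34] open={R10}
Step 20: commit R10 -> on_hand[A=39 B=34] avail[A=39 B=34] open={}
Step 21: reserve R11 A 9 -> on_hand[A=39 B=34] avail[A=30 B=34] open={R11}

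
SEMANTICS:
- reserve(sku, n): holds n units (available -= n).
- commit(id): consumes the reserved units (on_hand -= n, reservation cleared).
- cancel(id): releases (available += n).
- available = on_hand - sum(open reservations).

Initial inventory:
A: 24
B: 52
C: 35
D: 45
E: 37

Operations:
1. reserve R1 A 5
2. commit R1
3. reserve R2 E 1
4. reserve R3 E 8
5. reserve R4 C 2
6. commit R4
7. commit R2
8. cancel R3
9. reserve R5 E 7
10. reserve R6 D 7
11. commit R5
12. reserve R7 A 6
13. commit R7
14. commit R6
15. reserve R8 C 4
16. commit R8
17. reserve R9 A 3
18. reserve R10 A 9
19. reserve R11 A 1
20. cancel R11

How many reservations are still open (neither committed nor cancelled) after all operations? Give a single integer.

Answer: 2

Derivation:
Step 1: reserve R1 A 5 -> on_hand[A=24 B=52 C=35 D=45 E=37] avail[A=19 B=52 C=35 D=45 E=37] open={R1}
Step 2: commit R1 -> on_hand[A=19 B=52 C=35 D=45 E=37] avail[A=19 B=52 C=35 D=45 E=37] open={}
Step 3: reserve R2 E 1 -> on_hand[A=19 B=52 C=35 D=45 E=37] avail[A=19 B=52 C=35 D=45 E=36] open={R2}
Step 4: reserve R3 E 8 -> on_hand[A=19 B=52 C=35 D=45 E=37] avail[A=19 B=52 C=35 D=45 E=28] open={R2,R3}
Step 5: reserve R4 C 2 -> on_hand[A=19 B=52 C=35 D=45 E=37] avail[A=19 B=52 C=33 D=45 E=28] open={R2,R3,R4}
Step 6: commit R4 -> on_hand[A=19 B=52 C=33 D=45 E=37] avail[A=19 B=52 C=33 D=45 E=28] open={R2,R3}
Step 7: commit R2 -> on_hand[A=19 B=52 C=33 D=45 E=36] avail[A=19 B=52 C=33 D=45 E=28] open={R3}
Step 8: cancel R3 -> on_hand[A=19 B=52 C=33 D=45 E=36] avail[A=19 B=52 C=33 D=45 E=36] open={}
Step 9: reserve R5 E 7 -> on_hand[A=19 B=52 C=33 D=45 E=36] avail[A=19 B=52 C=33 D=45 E=29] open={R5}
Step 10: reserve R6 D 7 -> on_hand[A=19 B=52 C=33 D=45 E=36] avail[A=19 B=52 C=33 D=38 E=29] open={R5,R6}
Step 11: commit R5 -> on_hand[A=19 B=52 C=33 D=45 E=29] avail[A=19 B=52 C=33 D=38 E=29] open={R6}
Step 12: reserve R7 A 6 -> on_hand[A=19 B=52 C=33 D=45 E=29] avail[A=13 B=52 C=33 D=38 E=29] open={R6,R7}
Step 13: commit R7 -> on_hand[A=13 B=52 C=33 D=45 E=29] avail[A=13 B=52 C=33 D=38 E=29] open={R6}
Step 14: commit R6 -> on_hand[A=13 B=52 C=33 D=38 E=29] avail[A=13 B=52 C=33 D=38 E=29] open={}
Step 15: reserve R8 C 4 -> on_hand[A=13 B=52 C=33 D=38 E=29] avail[A=13 B=52 C=29 D=38 E=29] open={R8}
Step 16: commit R8 -> on_hand[A=13 B=52 C=29 D=38 E=29] avail[A=13 B=52 C=29 D=38 E=29] open={}
Step 17: reserve R9 A 3 -> on_hand[A=13 B=52 C=29 D=38 E=29] avail[A=10 B=52 C=29 D=38 E=29] open={R9}
Step 18: reserve R10 A 9 -> on_hand[A=13 B=52 C=29 D=38 E=29] avail[A=1 B=52 C=29 D=38 E=29] open={R10,R9}
Step 19: reserve R11 A 1 -> on_hand[A=13 B=52 C=29 D=38 E=29] avail[A=0 B=52 C=29 D=38 E=29] open={R10,R11,R9}
Step 20: cancel R11 -> on_hand[A=13 B=52 C=29 D=38 E=29] avail[A=1 B=52 C=29 D=38 E=29] open={R10,R9}
Open reservations: ['R10', 'R9'] -> 2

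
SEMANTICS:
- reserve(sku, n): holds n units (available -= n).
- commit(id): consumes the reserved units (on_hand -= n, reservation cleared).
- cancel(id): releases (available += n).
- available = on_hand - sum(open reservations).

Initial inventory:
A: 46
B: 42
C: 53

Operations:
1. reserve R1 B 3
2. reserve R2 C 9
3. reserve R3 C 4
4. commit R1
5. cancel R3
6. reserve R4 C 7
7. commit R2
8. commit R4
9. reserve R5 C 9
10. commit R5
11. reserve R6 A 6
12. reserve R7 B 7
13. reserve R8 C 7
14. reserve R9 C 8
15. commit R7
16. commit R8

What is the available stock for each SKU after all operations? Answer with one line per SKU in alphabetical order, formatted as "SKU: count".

Answer: A: 40
B: 32
C: 13

Derivation:
Step 1: reserve R1 B 3 -> on_hand[A=46 B=42 C=53] avail[A=46 B=39 C=53] open={R1}
Step 2: reserve R2 C 9 -> on_hand[A=46 B=42 C=53] avail[A=46 B=39 C=44] open={R1,R2}
Step 3: reserve R3 C 4 -> on_hand[A=46 B=42 C=53] avail[A=46 B=39 C=40] open={R1,R2,R3}
Step 4: commit R1 -> on_hand[A=46 B=39 C=53] avail[A=46 B=39 C=40] open={R2,R3}
Step 5: cancel R3 -> on_hand[A=46 B=39 C=53] avail[A=46 B=39 C=44] open={R2}
Step 6: reserve R4 C 7 -> on_hand[A=46 B=39 C=53] avail[A=46 B=39 C=37] open={R2,R4}
Step 7: commit R2 -> on_hand[A=46 B=39 C=44] avail[A=46 B=39 C=37] open={R4}
Step 8: commit R4 -> on_hand[A=46 B=39 C=37] avail[A=46 B=39 C=37] open={}
Step 9: reserve R5 C 9 -> on_hand[A=46 B=39 C=37] avail[A=46 B=39 C=28] open={R5}
Step 10: commit R5 -> on_hand[A=46 B=39 C=28] avail[A=46 B=39 C=28] open={}
Step 11: reserve R6 A 6 -> on_hand[A=46 B=39 C=28] avail[A=40 B=39 C=28] open={R6}
Step 12: reserve R7 B 7 -> on_hand[A=46 B=39 C=28] avail[A=40 B=32 C=28] open={R6,R7}
Step 13: reserve R8 C 7 -> on_hand[A=46 B=39 C=28] avail[A=40 B=32 C=21] open={R6,R7,R8}
Step 14: reserve R9 C 8 -> on_hand[A=46 B=39 C=28] avail[A=40 B=32 C=13] open={R6,R7,R8,R9}
Step 15: commit R7 -> on_hand[A=46 B=32 C=28] avail[A=40 B=32 C=13] open={R6,R8,R9}
Step 16: commit R8 -> on_hand[A=46 B=32 C=21] avail[A=40 B=32 C=13] open={R6,R9}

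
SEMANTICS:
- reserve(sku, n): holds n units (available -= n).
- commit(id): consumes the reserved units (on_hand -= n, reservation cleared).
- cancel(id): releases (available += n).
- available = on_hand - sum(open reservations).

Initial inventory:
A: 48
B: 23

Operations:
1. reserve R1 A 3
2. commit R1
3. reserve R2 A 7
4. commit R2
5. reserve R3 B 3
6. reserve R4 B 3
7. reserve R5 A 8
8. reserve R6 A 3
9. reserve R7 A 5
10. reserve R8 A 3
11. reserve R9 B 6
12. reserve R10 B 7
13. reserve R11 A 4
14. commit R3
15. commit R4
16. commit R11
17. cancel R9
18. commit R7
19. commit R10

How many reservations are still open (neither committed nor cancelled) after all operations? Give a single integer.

Step 1: reserve R1 A 3 -> on_hand[A=48 B=23] avail[A=45 B=23] open={R1}
Step 2: commit R1 -> on_hand[A=45 B=23] avail[A=45 B=23] open={}
Step 3: reserve R2 A 7 -> on_hand[A=45 B=23] avail[A=38 B=23] open={R2}
Step 4: commit R2 -> on_hand[A=38 B=23] avail[A=38 B=23] open={}
Step 5: reserve R3 B 3 -> on_hand[A=38 B=23] avail[A=38 B=20] open={R3}
Step 6: reserve R4 B 3 -> on_hand[A=38 B=23] avail[A=38 B=17] open={R3,R4}
Step 7: reserve R5 A 8 -> on_hand[A=38 B=23] avail[A=30 B=17] open={R3,R4,R5}
Step 8: reserve R6 A 3 -> on_hand[A=38 B=23] avail[A=27 B=17] open={R3,R4,R5,R6}
Step 9: reserve R7 A 5 -> on_hand[A=38 B=23] avail[A=22 B=17] open={R3,R4,R5,R6,R7}
Step 10: reserve R8 A 3 -> on_hand[A=38 B=23] avail[A=19 B=17] open={R3,R4,R5,R6,R7,R8}
Step 11: reserve R9 B 6 -> on_hand[A=38 B=23] avail[A=19 B=11] open={R3,R4,R5,R6,R7,R8,R9}
Step 12: reserve R10 B 7 -> on_hand[A=38 B=23] avail[A=19 B=4] open={R10,R3,R4,R5,R6,R7,R8,R9}
Step 13: reserve R11 A 4 -> on_hand[A=38 B=23] avail[A=15 B=4] open={R10,R11,R3,R4,R5,R6,R7,R8,R9}
Step 14: commit R3 -> on_hand[A=38 B=20] avail[A=15 B=4] open={R10,R11,R4,R5,R6,R7,R8,R9}
Step 15: commit R4 -> on_hand[A=38 B=17] avail[A=15 B=4] open={R10,R11,R5,R6,R7,R8,R9}
Step 16: commit R11 -> on_hand[A=34 B=17] avail[A=15 B=4] open={R10,R5,R6,R7,R8,R9}
Step 17: cancel R9 -> on_hand[A=34 B=17] avail[A=15 B=10] open={R10,R5,R6,R7,R8}
Step 18: commit R7 -> on_hand[A=29 B=17] avail[A=15 B=10] open={R10,R5,R6,R8}
Step 19: commit R10 -> on_hand[A=29 B=10] avail[A=15 B=10] open={R5,R6,R8}
Open reservations: ['R5', 'R6', 'R8'] -> 3

Answer: 3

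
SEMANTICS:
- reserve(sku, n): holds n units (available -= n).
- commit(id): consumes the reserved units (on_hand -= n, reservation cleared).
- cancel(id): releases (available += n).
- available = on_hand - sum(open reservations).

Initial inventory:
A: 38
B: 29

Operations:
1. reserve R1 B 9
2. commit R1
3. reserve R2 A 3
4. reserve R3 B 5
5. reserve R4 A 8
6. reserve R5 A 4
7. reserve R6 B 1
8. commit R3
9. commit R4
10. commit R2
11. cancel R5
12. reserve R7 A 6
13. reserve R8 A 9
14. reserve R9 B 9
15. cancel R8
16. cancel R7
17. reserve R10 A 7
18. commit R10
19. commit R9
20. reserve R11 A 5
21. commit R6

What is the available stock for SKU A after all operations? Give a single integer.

Step 1: reserve R1 B 9 -> on_hand[A=38 B=29] avail[A=38 B=20] open={R1}
Step 2: commit R1 -> on_hand[A=38 B=20] avail[A=38 B=20] open={}
Step 3: reserve R2 A 3 -> on_hand[A=38 B=20] avail[A=35 B=20] open={R2}
Step 4: reserve R3 B 5 -> on_hand[A=38 B=20] avail[A=35 B=15] open={R2,R3}
Step 5: reserve R4 A 8 -> on_hand[A=38 B=20] avail[A=27 B=15] open={R2,R3,R4}
Step 6: reserve R5 A 4 -> on_hand[A=38 B=20] avail[A=23 B=15] open={R2,R3,R4,R5}
Step 7: reserve R6 B 1 -> on_hand[A=38 B=20] avail[A=23 B=14] open={R2,R3,R4,R5,R6}
Step 8: commit R3 -> on_hand[A=38 B=15] avail[A=23 B=14] open={R2,R4,R5,R6}
Step 9: commit R4 -> on_hand[A=30 B=15] avail[A=23 B=14] open={R2,R5,R6}
Step 10: commit R2 -> on_hand[A=27 B=15] avail[A=23 B=14] open={R5,R6}
Step 11: cancel R5 -> on_hand[A=27 B=15] avail[A=27 B=14] open={R6}
Step 12: reserve R7 A 6 -> on_hand[A=27 B=15] avail[A=21 B=14] open={R6,R7}
Step 13: reserve R8 A 9 -> on_hand[A=27 B=15] avail[A=12 B=14] open={R6,R7,R8}
Step 14: reserve R9 B 9 -> on_hand[A=27 B=15] avail[A=12 B=5] open={R6,R7,R8,R9}
Step 15: cancel R8 -> on_hand[A=27 B=15] avail[A=21 B=5] open={R6,R7,R9}
Step 16: cancel R7 -> on_hand[A=27 B=15] avail[A=27 B=5] open={R6,R9}
Step 17: reserve R10 A 7 -> on_hand[A=27 B=15] avail[A=20 B=5] open={R10,R6,R9}
Step 18: commit R10 -> on_hand[A=20 B=15] avail[A=20 B=5] open={R6,R9}
Step 19: commit R9 -> on_hand[A=20 B=6] avail[A=20 B=5] open={R6}
Step 20: reserve R11 A 5 -> on_hand[A=20 B=6] avail[A=15 B=5] open={R11,R6}
Step 21: commit R6 -> on_hand[A=20 B=5] avail[A=15 B=5] open={R11}
Final available[A] = 15

Answer: 15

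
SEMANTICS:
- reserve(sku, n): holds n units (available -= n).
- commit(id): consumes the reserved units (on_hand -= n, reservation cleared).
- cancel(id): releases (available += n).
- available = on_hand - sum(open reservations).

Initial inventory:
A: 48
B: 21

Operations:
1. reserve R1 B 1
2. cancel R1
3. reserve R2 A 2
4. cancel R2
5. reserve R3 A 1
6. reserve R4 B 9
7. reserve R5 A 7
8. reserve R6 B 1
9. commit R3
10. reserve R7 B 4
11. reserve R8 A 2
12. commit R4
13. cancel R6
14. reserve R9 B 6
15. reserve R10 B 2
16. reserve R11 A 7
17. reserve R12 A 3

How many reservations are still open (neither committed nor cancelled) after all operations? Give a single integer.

Step 1: reserve R1 B 1 -> on_hand[A=48 B=21] avail[A=48 B=20] open={R1}
Step 2: cancel R1 -> on_hand[A=48 B=21] avail[A=48 B=21] open={}
Step 3: reserve R2 A 2 -> on_hand[A=48 B=21] avail[A=46 B=21] open={R2}
Step 4: cancel R2 -> on_hand[A=48 B=21] avail[A=48 B=21] open={}
Step 5: reserve R3 A 1 -> on_hand[A=48 B=21] avail[A=47 B=21] open={R3}
Step 6: reserve R4 B 9 -> on_hand[A=48 B=21] avail[A=47 B=12] open={R3,R4}
Step 7: reserve R5 A 7 -> on_hand[A=48 B=21] avail[A=40 B=12] open={R3,R4,R5}
Step 8: reserve R6 B 1 -> on_hand[A=48 B=21] avail[A=40 B=11] open={R3,R4,R5,R6}
Step 9: commit R3 -> on_hand[A=47 B=21] avail[A=40 B=11] open={R4,R5,R6}
Step 10: reserve R7 B 4 -> on_hand[A=47 B=21] avail[A=40 B=7] open={R4,R5,R6,R7}
Step 11: reserve R8 A 2 -> on_hand[A=47 B=21] avail[A=38 B=7] open={R4,R5,R6,R7,R8}
Step 12: commit R4 -> on_hand[A=47 B=12] avail[A=38 B=7] open={R5,R6,R7,R8}
Step 13: cancel R6 -> on_hand[A=47 B=12] avail[A=38 B=8] open={R5,R7,R8}
Step 14: reserve R9 B 6 -> on_hand[A=47 B=12] avail[A=38 B=2] open={R5,R7,R8,R9}
Step 15: reserve R10 B 2 -> on_hand[A=47 B=12] avail[A=38 B=0] open={R10,R5,R7,R8,R9}
Step 16: reserve R11 A 7 -> on_hand[A=47 B=12] avail[A=31 B=0] open={R10,R11,R5,R7,R8,R9}
Step 17: reserve R12 A 3 -> on_hand[A=47 B=12] avail[A=28 B=0] open={R10,R11,R12,R5,R7,R8,R9}
Open reservations: ['R10', 'R11', 'R12', 'R5', 'R7', 'R8', 'R9'] -> 7

Answer: 7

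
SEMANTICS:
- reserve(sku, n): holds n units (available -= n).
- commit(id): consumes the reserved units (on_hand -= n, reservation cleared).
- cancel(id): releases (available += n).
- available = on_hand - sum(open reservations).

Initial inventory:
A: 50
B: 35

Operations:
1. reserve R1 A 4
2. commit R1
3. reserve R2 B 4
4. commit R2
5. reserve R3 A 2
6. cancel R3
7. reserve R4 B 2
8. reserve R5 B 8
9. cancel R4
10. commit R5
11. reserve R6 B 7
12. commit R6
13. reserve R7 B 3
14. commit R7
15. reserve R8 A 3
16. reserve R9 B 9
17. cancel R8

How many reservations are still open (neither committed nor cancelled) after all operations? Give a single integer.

Step 1: reserve R1 A 4 -> on_hand[A=50 B=35] avail[A=46 B=35] open={R1}
Step 2: commit R1 -> on_hand[A=46 B=35] avail[A=46 B=35] open={}
Step 3: reserve R2 B 4 -> on_hand[A=46 B=35] avail[A=46 B=31] open={R2}
Step 4: commit R2 -> on_hand[A=46 B=31] avail[A=46 B=31] open={}
Step 5: reserve R3 A 2 -> on_hand[A=46 B=31] avail[A=44 B=31] open={R3}
Step 6: cancel R3 -> on_hand[A=46 B=31] avail[A=46 B=31] open={}
Step 7: reserve R4 B 2 -> on_hand[A=46 B=31] avail[A=46 B=29] open={R4}
Step 8: reserve R5 B 8 -> on_hand[A=46 B=31] avail[A=46 B=21] open={R4,R5}
Step 9: cancel R4 -> on_hand[A=46 B=31] avail[A=46 B=23] open={R5}
Step 10: commit R5 -> on_hand[A=46 B=23] avail[A=46 B=23] open={}
Step 11: reserve R6 B 7 -> on_hand[A=46 B=23] avail[A=46 B=16] open={R6}
Step 12: commit R6 -> on_hand[A=46 B=16] avail[A=46 B=16] open={}
Step 13: reserve R7 B 3 -> on_hand[A=46 B=16] avail[A=46 B=13] open={R7}
Step 14: commit R7 -> on_hand[A=46 B=13] avail[A=46 B=13] open={}
Step 15: reserve R8 A 3 -> on_hand[A=46 B=13] avail[A=43 B=13] open={R8}
Step 16: reserve R9 B 9 -> on_hand[A=46 B=13] avail[A=43 B=4] open={R8,R9}
Step 17: cancel R8 -> on_hand[A=46 B=13] avail[A=46 B=4] open={R9}
Open reservations: ['R9'] -> 1

Answer: 1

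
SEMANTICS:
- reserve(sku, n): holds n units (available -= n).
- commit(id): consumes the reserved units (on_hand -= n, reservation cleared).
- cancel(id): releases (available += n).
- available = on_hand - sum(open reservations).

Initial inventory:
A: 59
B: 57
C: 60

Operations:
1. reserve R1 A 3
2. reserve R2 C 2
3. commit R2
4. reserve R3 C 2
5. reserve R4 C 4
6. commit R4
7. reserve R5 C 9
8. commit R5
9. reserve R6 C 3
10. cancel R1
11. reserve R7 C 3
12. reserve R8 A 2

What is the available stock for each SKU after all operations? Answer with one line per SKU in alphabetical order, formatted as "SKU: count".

Answer: A: 57
B: 57
C: 37

Derivation:
Step 1: reserve R1 A 3 -> on_hand[A=59 B=57 C=60] avail[A=56 B=57 C=60] open={R1}
Step 2: reserve R2 C 2 -> on_hand[A=59 B=57 C=60] avail[A=56 B=57 C=58] open={R1,R2}
Step 3: commit R2 -> on_hand[A=59 B=57 C=58] avail[A=56 B=57 C=58] open={R1}
Step 4: reserve R3 C 2 -> on_hand[A=59 B=57 C=58] avail[A=56 B=57 C=56] open={R1,R3}
Step 5: reserve R4 C 4 -> on_hand[A=59 B=57 C=58] avail[A=56 B=57 C=52] open={R1,R3,R4}
Step 6: commit R4 -> on_hand[A=59 B=57 C=54] avail[A=56 B=57 C=52] open={R1,R3}
Step 7: reserve R5 C 9 -> on_hand[A=59 B=57 C=54] avail[A=56 B=57 C=43] open={R1,R3,R5}
Step 8: commit R5 -> on_hand[A=59 B=57 C=45] avail[A=56 B=57 C=43] open={R1,R3}
Step 9: reserve R6 C 3 -> on_hand[A=59 B=57 C=45] avail[A=56 B=57 C=40] open={R1,R3,R6}
Step 10: cancel R1 -> on_hand[A=59 B=57 C=45] avail[A=59 B=57 C=40] open={R3,R6}
Step 11: reserve R7 C 3 -> on_hand[A=59 B=57 C=45] avail[A=59 B=57 C=37] open={R3,R6,R7}
Step 12: reserve R8 A 2 -> on_hand[A=59 B=57 C=45] avail[A=57 B=57 C=37] open={R3,R6,R7,R8}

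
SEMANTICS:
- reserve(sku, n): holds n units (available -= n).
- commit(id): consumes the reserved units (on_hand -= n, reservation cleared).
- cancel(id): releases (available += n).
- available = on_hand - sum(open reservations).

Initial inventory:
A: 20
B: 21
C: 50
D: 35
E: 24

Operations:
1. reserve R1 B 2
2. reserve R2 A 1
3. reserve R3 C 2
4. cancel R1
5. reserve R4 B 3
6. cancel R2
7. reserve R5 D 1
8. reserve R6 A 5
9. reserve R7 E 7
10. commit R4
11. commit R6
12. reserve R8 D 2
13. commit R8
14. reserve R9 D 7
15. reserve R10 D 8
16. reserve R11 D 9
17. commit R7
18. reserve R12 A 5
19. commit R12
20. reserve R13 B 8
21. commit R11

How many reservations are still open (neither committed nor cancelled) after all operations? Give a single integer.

Answer: 5

Derivation:
Step 1: reserve R1 B 2 -> on_hand[A=20 B=21 C=50 D=35 E=24] avail[A=20 B=19 C=50 D=35 E=24] open={R1}
Step 2: reserve R2 A 1 -> on_hand[A=20 B=21 C=50 D=35 E=24] avail[A=19 B=19 C=50 D=35 E=24] open={R1,R2}
Step 3: reserve R3 C 2 -> on_hand[A=20 B=21 C=50 D=35 E=24] avail[A=19 B=19 C=48 D=35 E=24] open={R1,R2,R3}
Step 4: cancel R1 -> on_hand[A=20 B=21 C=50 D=35 E=24] avail[A=19 B=21 C=48 D=35 E=24] open={R2,R3}
Step 5: reserve R4 B 3 -> on_hand[A=20 B=21 C=50 D=35 E=24] avail[A=19 B=18 C=48 D=35 E=24] open={R2,R3,R4}
Step 6: cancel R2 -> on_hand[A=20 B=21 C=50 D=35 E=24] avail[A=20 B=18 C=48 D=35 E=24] open={R3,R4}
Step 7: reserve R5 D 1 -> on_hand[A=20 B=21 C=50 D=35 E=24] avail[A=20 B=18 C=48 D=34 E=24] open={R3,R4,R5}
Step 8: reserve R6 A 5 -> on_hand[A=20 B=21 C=50 D=35 E=24] avail[A=15 B=18 C=48 D=34 E=24] open={R3,R4,R5,R6}
Step 9: reserve R7 E 7 -> on_hand[A=20 B=21 C=50 D=35 E=24] avail[A=15 B=18 C=48 D=34 E=17] open={R3,R4,R5,R6,R7}
Step 10: commit R4 -> on_hand[A=20 B=18 C=50 D=35 E=24] avail[A=15 B=18 C=48 D=34 E=17] open={R3,R5,R6,R7}
Step 11: commit R6 -> on_hand[A=15 B=18 C=50 D=35 E=24] avail[A=15 B=18 C=48 D=34 E=17] open={R3,R5,R7}
Step 12: reserve R8 D 2 -> on_hand[A=15 B=18 C=50 D=35 E=24] avail[A=15 B=18 C=48 D=32 E=17] open={R3,R5,R7,R8}
Step 13: commit R8 -> on_hand[A=15 B=18 C=50 D=33 E=24] avail[A=15 B=18 C=48 D=32 E=17] open={R3,R5,R7}
Step 14: reserve R9 D 7 -> on_hand[A=15 B=18 C=50 D=33 E=24] avail[A=15 B=18 C=48 D=25 E=17] open={R3,R5,R7,R9}
Step 15: reserve R10 D 8 -> on_hand[A=15 B=18 C=50 D=33 E=24] avail[A=15 B=18 C=48 D=17 E=17] open={R10,R3,R5,R7,R9}
Step 16: reserve R11 D 9 -> on_hand[A=15 B=18 C=50 D=33 E=24] avail[A=15 B=18 C=48 D=8 E=17] open={R10,R11,R3,R5,R7,R9}
Step 17: commit R7 -> on_hand[A=15 B=18 C=50 D=33 E=17] avail[A=15 B=18 C=48 D=8 E=17] open={R10,R11,R3,R5,R9}
Step 18: reserve R12 A 5 -> on_hand[A=15 B=18 C=50 D=33 E=17] avail[A=10 B=18 C=48 D=8 E=17] open={R10,R11,R12,R3,R5,R9}
Step 19: commit R12 -> on_hand[A=10 B=18 C=50 D=33 E=17] avail[A=10 B=18 C=48 D=8 E=17] open={R10,R11,R3,R5,R9}
Step 20: reserve R13 B 8 -> on_hand[A=10 B=18 C=50 D=33 E=17] avail[A=10 B=10 C=48 D=8 E=17] open={R10,R11,R13,R3,R5,R9}
Step 21: commit R11 -> on_hand[A=10 B=18 C=50 D=24 E=17] avail[A=10 B=10 C=48 D=8 E=17] open={R10,R13,R3,R5,R9}
Open reservations: ['R10', 'R13', 'R3', 'R5', 'R9'] -> 5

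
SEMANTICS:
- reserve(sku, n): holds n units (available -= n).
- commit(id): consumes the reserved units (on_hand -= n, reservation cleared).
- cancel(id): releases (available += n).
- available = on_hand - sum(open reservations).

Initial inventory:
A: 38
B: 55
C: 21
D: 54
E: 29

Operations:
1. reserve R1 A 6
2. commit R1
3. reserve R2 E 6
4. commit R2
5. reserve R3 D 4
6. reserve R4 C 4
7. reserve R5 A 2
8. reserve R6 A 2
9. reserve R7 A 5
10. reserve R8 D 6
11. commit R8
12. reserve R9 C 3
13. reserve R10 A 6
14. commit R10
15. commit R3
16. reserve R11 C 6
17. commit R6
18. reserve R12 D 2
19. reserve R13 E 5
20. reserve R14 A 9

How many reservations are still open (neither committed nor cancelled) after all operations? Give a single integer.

Step 1: reserve R1 A 6 -> on_hand[A=38 B=55 C=21 D=54 E=29] avail[A=32 B=55 C=21 D=54 E=29] open={R1}
Step 2: commit R1 -> on_hand[A=32 B=55 C=21 D=54 E=29] avail[A=32 B=55 C=21 D=54 E=29] open={}
Step 3: reserve R2 E 6 -> on_hand[A=32 B=55 C=21 D=54 E=29] avail[A=32 B=55 C=21 D=54 E=23] open={R2}
Step 4: commit R2 -> on_hand[A=32 B=55 C=21 D=54 E=23] avail[A=32 B=55 C=21 D=54 E=23] open={}
Step 5: reserve R3 D 4 -> on_hand[A=32 B=55 C=21 D=54 E=23] avail[A=32 B=55 C=21 D=50 E=23] open={R3}
Step 6: reserve R4 C 4 -> on_hand[A=32 B=55 C=21 D=54 E=23] avail[A=32 B=55 C=17 D=50 E=23] open={R3,R4}
Step 7: reserve R5 A 2 -> on_hand[A=32 B=55 C=21 D=54 E=23] avail[A=30 B=55 C=17 D=50 E=23] open={R3,R4,R5}
Step 8: reserve R6 A 2 -> on_hand[A=32 B=55 C=21 D=54 E=23] avail[A=28 B=55 C=17 D=50 E=23] open={R3,R4,R5,R6}
Step 9: reserve R7 A 5 -> on_hand[A=32 B=55 C=21 D=54 E=23] avail[A=23 B=55 C=17 D=50 E=23] open={R3,R4,R5,R6,R7}
Step 10: reserve R8 D 6 -> on_hand[A=32 B=55 C=21 D=54 E=23] avail[A=23 B=55 C=17 D=44 E=23] open={R3,R4,R5,R6,R7,R8}
Step 11: commit R8 -> on_hand[A=32 B=55 C=21 D=48 E=23] avail[A=23 B=55 C=17 D=44 E=23] open={R3,R4,R5,R6,R7}
Step 12: reserve R9 C 3 -> on_hand[A=32 B=55 C=21 D=48 E=23] avail[A=23 B=55 C=14 D=44 E=23] open={R3,R4,R5,R6,R7,R9}
Step 13: reserve R10 A 6 -> on_hand[A=32 B=55 C=21 D=48 E=23] avail[A=17 B=55 C=14 D=44 E=23] open={R10,R3,R4,R5,R6,R7,R9}
Step 14: commit R10 -> on_hand[A=26 B=55 C=21 D=48 E=23] avail[A=17 B=55 C=14 D=44 E=23] open={R3,R4,R5,R6,R7,R9}
Step 15: commit R3 -> on_hand[A=26 B=55 C=21 D=44 E=23] avail[A=17 B=55 C=14 D=44 E=23] open={R4,R5,R6,R7,R9}
Step 16: reserve R11 C 6 -> on_hand[A=26 B=55 C=21 D=44 E=23] avail[A=17 B=55 C=8 D=44 E=23] open={R11,R4,R5,R6,R7,R9}
Step 17: commit R6 -> on_hand[A=24 B=55 C=21 D=44 E=23] avail[A=17 B=55 C=8 D=44 E=23] open={R11,R4,R5,R7,R9}
Step 18: reserve R12 D 2 -> on_hand[A=24 B=55 C=21 D=44 E=23] avail[A=17 B=55 C=8 D=42 E=23] open={R11,R12,R4,R5,R7,R9}
Step 19: reserve R13 E 5 -> on_hand[A=24 B=55 C=21 D=44 E=23] avail[A=17 B=55 C=8 D=42 E=18] open={R11,R12,R13,R4,R5,R7,R9}
Step 20: reserve R14 A 9 -> on_hand[A=24 B=55 C=21 D=44 E=23] avail[A=8 B=55 C=8 D=42 E=18] open={R11,R12,R13,R14,R4,R5,R7,R9}
Open reservations: ['R11', 'R12', 'R13', 'R14', 'R4', 'R5', 'R7', 'R9'] -> 8

Answer: 8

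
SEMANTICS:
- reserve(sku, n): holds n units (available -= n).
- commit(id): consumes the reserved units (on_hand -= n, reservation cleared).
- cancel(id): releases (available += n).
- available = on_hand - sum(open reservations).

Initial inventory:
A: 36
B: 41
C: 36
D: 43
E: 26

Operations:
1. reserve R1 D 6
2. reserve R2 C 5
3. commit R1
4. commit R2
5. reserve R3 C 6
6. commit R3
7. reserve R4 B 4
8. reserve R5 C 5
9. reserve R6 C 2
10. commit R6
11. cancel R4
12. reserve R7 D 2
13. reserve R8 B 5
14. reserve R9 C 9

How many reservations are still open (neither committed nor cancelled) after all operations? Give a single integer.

Step 1: reserve R1 D 6 -> on_hand[A=36 B=41 C=36 D=43 E=26] avail[A=36 B=41 C=36 D=37 E=26] open={R1}
Step 2: reserve R2 C 5 -> on_hand[A=36 B=41 C=36 D=43 E=26] avail[A=36 B=41 C=31 D=37 E=26] open={R1,R2}
Step 3: commit R1 -> on_hand[A=36 B=41 C=36 D=37 E=26] avail[A=36 B=41 C=31 D=37 E=26] open={R2}
Step 4: commit R2 -> on_hand[A=36 B=41 C=31 D=37 E=26] avail[A=36 B=41 C=31 D=37 E=26] open={}
Step 5: reserve R3 C 6 -> on_hand[A=36 B=41 C=31 D=37 E=26] avail[A=36 B=41 C=25 D=37 E=26] open={R3}
Step 6: commit R3 -> on_hand[A=36 B=41 C=25 D=37 E=26] avail[A=36 B=41 C=25 D=37 E=26] open={}
Step 7: reserve R4 B 4 -> on_hand[A=36 B=41 C=25 D=37 E=26] avail[A=36 B=37 C=25 D=37 E=26] open={R4}
Step 8: reserve R5 C 5 -> on_hand[A=36 B=41 C=25 D=37 E=26] avail[A=36 B=37 C=20 D=37 E=26] open={R4,R5}
Step 9: reserve R6 C 2 -> on_hand[A=36 B=41 C=25 D=37 E=26] avail[A=36 B=37 C=18 D=37 E=26] open={R4,R5,R6}
Step 10: commit R6 -> on_hand[A=36 B=41 C=23 D=37 E=26] avail[A=36 B=37 C=18 D=37 E=26] open={R4,R5}
Step 11: cancel R4 -> on_hand[A=36 B=41 C=23 D=37 E=26] avail[A=36 B=41 C=18 D=37 E=26] open={R5}
Step 12: reserve R7 D 2 -> on_hand[A=36 B=41 C=23 D=37 E=26] avail[A=36 B=41 C=18 D=35 E=26] open={R5,R7}
Step 13: reserve R8 B 5 -> on_hand[A=36 B=41 C=23 D=37 E=26] avail[A=36 B=36 C=18 D=35 E=26] open={R5,R7,R8}
Step 14: reserve R9 C 9 -> on_hand[A=36 B=41 C=23 D=37 E=26] avail[A=36 B=36 C=9 D=35 E=26] open={R5,R7,R8,R9}
Open reservations: ['R5', 'R7', 'R8', 'R9'] -> 4

Answer: 4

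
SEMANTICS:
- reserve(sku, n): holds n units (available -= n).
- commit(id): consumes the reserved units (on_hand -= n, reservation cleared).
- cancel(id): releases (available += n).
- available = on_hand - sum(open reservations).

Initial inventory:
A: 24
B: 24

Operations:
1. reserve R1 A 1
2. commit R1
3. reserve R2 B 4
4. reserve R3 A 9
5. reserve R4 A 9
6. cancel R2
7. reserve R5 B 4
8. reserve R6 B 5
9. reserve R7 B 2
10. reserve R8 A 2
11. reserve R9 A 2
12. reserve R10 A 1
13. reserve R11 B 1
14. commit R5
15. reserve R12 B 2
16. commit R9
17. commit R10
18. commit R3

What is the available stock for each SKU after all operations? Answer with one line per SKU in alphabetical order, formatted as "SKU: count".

Step 1: reserve R1 A 1 -> on_hand[A=24 B=24] avail[A=23 B=24] open={R1}
Step 2: commit R1 -> on_hand[A=23 B=24] avail[A=23 B=24] open={}
Step 3: reserve R2 B 4 -> on_hand[A=23 B=24] avail[A=23 B=20] open={R2}
Step 4: reserve R3 A 9 -> on_hand[A=23 B=24] avail[A=14 B=20] open={R2,R3}
Step 5: reserve R4 A 9 -> on_hand[A=23 B=24] avail[A=5 B=20] open={R2,R3,R4}
Step 6: cancel R2 -> on_hand[A=23 B=24] avail[A=5 B=24] open={R3,R4}
Step 7: reserve R5 B 4 -> on_hand[A=23 B=24] avail[A=5 B=20] open={R3,R4,R5}
Step 8: reserve R6 B 5 -> on_hand[A=23 B=24] avail[A=5 B=15] open={R3,R4,R5,R6}
Step 9: reserve R7 B 2 -> on_hand[A=23 B=24] avail[A=5 B=13] open={R3,R4,R5,R6,R7}
Step 10: reserve R8 A 2 -> on_hand[A=23 B=24] avail[A=3 B=13] open={R3,R4,R5,R6,R7,R8}
Step 11: reserve R9 A 2 -> on_hand[A=23 B=24] avail[A=1 B=13] open={R3,R4,R5,R6,R7,R8,R9}
Step 12: reserve R10 A 1 -> on_hand[A=23 B=24] avail[A=0 B=13] open={R10,R3,R4,R5,R6,R7,R8,R9}
Step 13: reserve R11 B 1 -> on_hand[A=23 B=24] avail[A=0 B=12] open={R10,R11,R3,R4,R5,R6,R7,R8,R9}
Step 14: commit R5 -> on_hand[A=23 B=20] avail[A=0 B=12] open={R10,R11,R3,R4,R6,R7,R8,R9}
Step 15: reserve R12 B 2 -> on_hand[A=23 B=20] avail[A=0 B=10] open={R10,R11,R12,R3,R4,R6,R7,R8,R9}
Step 16: commit R9 -> on_hand[A=21 B=20] avail[A=0 B=10] open={R10,R11,R12,R3,R4,R6,R7,R8}
Step 17: commit R10 -> on_hand[A=20 B=20] avail[A=0 B=10] open={R11,R12,R3,R4,R6,R7,R8}
Step 18: commit R3 -> on_hand[A=11 B=20] avail[A=0 B=10] open={R11,R12,R4,R6,R7,R8}

Answer: A: 0
B: 10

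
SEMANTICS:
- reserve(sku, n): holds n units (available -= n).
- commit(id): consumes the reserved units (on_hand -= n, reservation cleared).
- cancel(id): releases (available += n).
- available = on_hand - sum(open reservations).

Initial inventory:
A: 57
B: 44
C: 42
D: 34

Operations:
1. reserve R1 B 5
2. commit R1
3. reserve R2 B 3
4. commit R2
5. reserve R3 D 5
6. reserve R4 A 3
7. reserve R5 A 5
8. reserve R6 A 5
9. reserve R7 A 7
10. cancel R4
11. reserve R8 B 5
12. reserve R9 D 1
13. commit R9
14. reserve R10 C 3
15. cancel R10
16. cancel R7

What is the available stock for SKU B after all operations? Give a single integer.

Answer: 31

Derivation:
Step 1: reserve R1 B 5 -> on_hand[A=57 B=44 C=42 D=34] avail[A=57 B=39 C=42 D=34] open={R1}
Step 2: commit R1 -> on_hand[A=57 B=39 C=42 D=34] avail[A=57 B=39 C=42 D=34] open={}
Step 3: reserve R2 B 3 -> on_hand[A=57 B=39 C=42 D=34] avail[A=57 B=36 C=42 D=34] open={R2}
Step 4: commit R2 -> on_hand[A=57 B=36 C=42 D=34] avail[A=57 B=36 C=42 D=34] open={}
Step 5: reserve R3 D 5 -> on_hand[A=57 B=36 C=42 D=34] avail[A=57 B=36 C=42 D=29] open={R3}
Step 6: reserve R4 A 3 -> on_hand[A=57 B=36 C=42 D=34] avail[A=54 B=36 C=42 D=29] open={R3,R4}
Step 7: reserve R5 A 5 -> on_hand[A=57 B=36 C=42 D=34] avail[A=49 B=36 C=42 D=29] open={R3,R4,R5}
Step 8: reserve R6 A 5 -> on_hand[A=57 B=36 C=42 D=34] avail[A=44 B=36 C=42 D=29] open={R3,R4,R5,R6}
Step 9: reserve R7 A 7 -> on_hand[A=57 B=36 C=42 D=34] avail[A=37 B=36 C=42 D=29] open={R3,R4,R5,R6,R7}
Step 10: cancel R4 -> on_hand[A=57 B=36 C=42 D=34] avail[A=40 B=36 C=42 D=29] open={R3,R5,R6,R7}
Step 11: reserve R8 B 5 -> on_hand[A=57 B=36 C=42 D=34] avail[A=40 B=31 C=42 D=29] open={R3,R5,R6,R7,R8}
Step 12: reserve R9 D 1 -> on_hand[A=57 B=36 C=42 D=34] avail[A=40 B=31 C=42 D=28] open={R3,R5,R6,R7,R8,R9}
Step 13: commit R9 -> on_hand[A=57 B=36 C=42 D=33] avail[A=40 B=31 C=42 D=28] open={R3,R5,R6,R7,R8}
Step 14: reserve R10 C 3 -> on_hand[A=57 B=36 C=42 D=33] avail[A=40 B=31 C=39 D=28] open={R10,R3,R5,R6,R7,R8}
Step 15: cancel R10 -> on_hand[A=57 B=36 C=42 D=33] avail[A=40 B=31 C=42 D=28] open={R3,R5,R6,R7,R8}
Step 16: cancel R7 -> on_hand[A=57 B=36 C=42 D=33] avail[A=47 B=31 C=42 D=28] open={R3,R5,R6,R8}
Final available[B] = 31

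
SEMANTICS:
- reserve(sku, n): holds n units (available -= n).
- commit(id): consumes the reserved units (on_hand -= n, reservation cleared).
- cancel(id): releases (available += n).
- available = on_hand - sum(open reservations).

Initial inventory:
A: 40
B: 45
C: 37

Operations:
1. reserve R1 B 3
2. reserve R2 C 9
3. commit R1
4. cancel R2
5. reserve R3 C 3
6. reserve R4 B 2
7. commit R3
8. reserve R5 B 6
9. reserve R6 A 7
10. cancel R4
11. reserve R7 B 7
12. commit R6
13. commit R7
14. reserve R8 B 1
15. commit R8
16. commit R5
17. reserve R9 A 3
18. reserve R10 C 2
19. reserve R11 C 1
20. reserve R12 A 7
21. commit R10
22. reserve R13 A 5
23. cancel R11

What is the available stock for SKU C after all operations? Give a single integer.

Answer: 32

Derivation:
Step 1: reserve R1 B 3 -> on_hand[A=40 B=45 C=37] avail[A=40 B=42 C=37] open={R1}
Step 2: reserve R2 C 9 -> on_hand[A=40 B=45 C=37] avail[A=40 B=42 C=28] open={R1,R2}
Step 3: commit R1 -> on_hand[A=40 B=42 C=37] avail[A=40 B=42 C=28] open={R2}
Step 4: cancel R2 -> on_hand[A=40 B=42 C=37] avail[A=40 B=42 C=37] open={}
Step 5: reserve R3 C 3 -> on_hand[A=40 B=42 C=37] avail[A=40 B=42 C=34] open={R3}
Step 6: reserve R4 B 2 -> on_hand[A=40 B=42 C=37] avail[A=40 B=40 C=34] open={R3,R4}
Step 7: commit R3 -> on_hand[A=40 B=42 C=34] avail[A=40 B=40 C=34] open={R4}
Step 8: reserve R5 B 6 -> on_hand[A=40 B=42 C=34] avail[A=40 B=34 C=34] open={R4,R5}
Step 9: reserve R6 A 7 -> on_hand[A=40 B=42 C=34] avail[A=33 B=34 C=34] open={R4,R5,R6}
Step 10: cancel R4 -> on_hand[A=40 B=42 C=34] avail[A=33 B=36 C=34] open={R5,R6}
Step 11: reserve R7 B 7 -> on_hand[A=40 B=42 C=34] avail[A=33 B=29 C=34] open={R5,R6,R7}
Step 12: commit R6 -> on_hand[A=33 B=42 C=34] avail[A=33 B=29 C=34] open={R5,R7}
Step 13: commit R7 -> on_hand[A=33 B=35 C=34] avail[A=33 B=29 C=34] open={R5}
Step 14: reserve R8 B 1 -> on_hand[A=33 B=35 C=34] avail[A=33 B=28 C=34] open={R5,R8}
Step 15: commit R8 -> on_hand[A=33 B=34 C=34] avail[A=33 B=28 C=34] open={R5}
Step 16: commit R5 -> on_hand[A=33 B=28 C=34] avail[A=33 B=28 C=34] open={}
Step 17: reserve R9 A 3 -> on_hand[A=33 B=28 C=34] avail[A=30 B=28 C=34] open={R9}
Step 18: reserve R10 C 2 -> on_hand[A=33 B=28 C=34] avail[A=30 B=28 C=32] open={R10,R9}
Step 19: reserve R11 C 1 -> on_hand[A=33 B=28 C=34] avail[A=30 B=28 C=31] open={R10,R11,R9}
Step 20: reserve R12 A 7 -> on_hand[A=33 B=28 C=34] avail[A=23 B=28 C=31] open={R10,R11,R12,R9}
Step 21: commit R10 -> on_hand[A=33 B=28 C=32] avail[A=23 B=28 C=31] open={R11,R12,R9}
Step 22: reserve R13 A 5 -> on_hand[A=33 B=28 C=32] avail[A=18 B=28 C=31] open={R11,R12,R13,R9}
Step 23: cancel R11 -> on_hand[A=33 B=28 C=32] avail[A=18 B=28 C=32] open={R12,R13,R9}
Final available[C] = 32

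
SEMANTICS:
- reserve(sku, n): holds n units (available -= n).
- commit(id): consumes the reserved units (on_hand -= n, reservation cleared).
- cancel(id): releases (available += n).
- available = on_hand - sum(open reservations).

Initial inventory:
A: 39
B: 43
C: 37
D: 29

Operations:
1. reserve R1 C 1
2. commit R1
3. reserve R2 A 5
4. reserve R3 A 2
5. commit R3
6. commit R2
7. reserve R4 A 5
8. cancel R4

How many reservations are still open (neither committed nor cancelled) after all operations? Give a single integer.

Answer: 0

Derivation:
Step 1: reserve R1 C 1 -> on_hand[A=39 B=43 C=37 D=29] avail[A=39 B=43 C=36 D=29] open={R1}
Step 2: commit R1 -> on_hand[A=39 B=43 C=36 D=29] avail[A=39 B=43 C=36 D=29] open={}
Step 3: reserve R2 A 5 -> on_hand[A=39 B=43 C=36 D=29] avail[A=34 B=43 C=36 D=29] open={R2}
Step 4: reserve R3 A 2 -> on_hand[A=39 B=43 C=36 D=29] avail[A=32 B=43 C=36 D=29] open={R2,R3}
Step 5: commit R3 -> on_hand[A=37 B=43 C=36 D=29] avail[A=32 B=43 C=36 D=29] open={R2}
Step 6: commit R2 -> on_hand[A=32 B=43 C=36 D=29] avail[A=32 B=43 C=36 D=29] open={}
Step 7: reserve R4 A 5 -> on_hand[A=32 B=43 C=36 D=29] avail[A=27 B=43 C=36 D=29] open={R4}
Step 8: cancel R4 -> on_hand[A=32 B=43 C=36 D=29] avail[A=32 B=43 C=36 D=29] open={}
Open reservations: [] -> 0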